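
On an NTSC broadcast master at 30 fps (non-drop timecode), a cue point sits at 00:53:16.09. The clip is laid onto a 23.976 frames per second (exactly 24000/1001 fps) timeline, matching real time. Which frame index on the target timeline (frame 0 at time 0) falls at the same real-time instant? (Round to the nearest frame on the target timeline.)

Source frame index: (0×3600 + 53×60 + 16) × 30 + 9 = 95889.
Real time: 95889 / (30) = 31963/10 s.
Target frame: (31963/10) × (24000/1001) = 76711200/1001 ≈ 76634.565 → 76635.

frame 76635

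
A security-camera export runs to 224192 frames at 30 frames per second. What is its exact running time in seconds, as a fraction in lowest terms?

Running time = 224192 ÷ (30) = 224192 × 1/30 = 112096/15 s.

112096/15 seconds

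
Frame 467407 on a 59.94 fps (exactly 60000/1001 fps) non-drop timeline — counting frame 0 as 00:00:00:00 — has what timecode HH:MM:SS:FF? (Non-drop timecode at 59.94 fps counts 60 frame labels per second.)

467407 ÷ 60 = 7790 full seconds, remainder 7 frames.
7790 s = 2 h 9 min 50 s.
Timecode: 02:09:50:07.

02:09:50:07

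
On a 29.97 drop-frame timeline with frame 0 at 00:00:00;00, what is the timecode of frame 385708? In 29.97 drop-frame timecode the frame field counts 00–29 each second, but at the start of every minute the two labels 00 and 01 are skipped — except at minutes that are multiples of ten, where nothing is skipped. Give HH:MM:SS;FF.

Ten DF minutes hold 17982 frames, so frame 385708 lies in block 21 (frames 377622–395603) with 8086 frames into that block.
The block's first minute is 1800 frames and the rest 1798 each; 8086 frames reaches minute 4, so 21 × 18 + 4 × 2 = 386 labels have been skipped so far.
Adding those back, label number 385708 + 386 = 386094 at 30 labels/s is 12869 s + 24 f = 3 h 34 min 29 s frame 24, i.e. 03:34:29;24.

03:34:29;24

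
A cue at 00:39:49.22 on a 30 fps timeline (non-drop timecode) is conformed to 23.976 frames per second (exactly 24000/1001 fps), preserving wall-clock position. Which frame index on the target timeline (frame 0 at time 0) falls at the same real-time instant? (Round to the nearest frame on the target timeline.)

frame 57296

Source frame index: (0×3600 + 39×60 + 49) × 30 + 22 = 71692.
Real time: 71692 / (30) = 35846/15 s.
Target frame: (35846/15) × (24000/1001) = 57353600/1001 ≈ 57296.304 → 57296.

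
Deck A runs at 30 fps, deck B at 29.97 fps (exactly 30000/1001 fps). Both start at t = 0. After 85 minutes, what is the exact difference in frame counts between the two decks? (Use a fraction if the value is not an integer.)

85 min = 5100 s.
A emits 30 × 5100 = 153000 frames; B emits 30000/1001 × 5100 = 153000000/1001.
Difference = 153000/1001 frames (≈ 152.8472); B is behind A.

153000/1001 frames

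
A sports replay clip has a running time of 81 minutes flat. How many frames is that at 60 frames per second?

291600 frames

81 min = 4860 s.
Frames = 4860 × 60 = 291600.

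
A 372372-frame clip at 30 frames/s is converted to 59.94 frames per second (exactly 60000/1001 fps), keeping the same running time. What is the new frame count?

Target frames = source frames × (target rate / source rate) = 372372 × (60000/1001)/(30) = 372372 × 2000/1001 = 744000.

744000 frames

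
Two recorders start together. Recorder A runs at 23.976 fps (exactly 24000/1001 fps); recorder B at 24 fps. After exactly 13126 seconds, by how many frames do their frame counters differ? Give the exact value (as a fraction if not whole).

315024/1001 frames

A emits 24000/1001 × 13126 = 315024000/1001 frames; B emits 24 × 13126 = 315024.
Difference = 315024/1001 frames (≈ 314.7093); B is ahead of A.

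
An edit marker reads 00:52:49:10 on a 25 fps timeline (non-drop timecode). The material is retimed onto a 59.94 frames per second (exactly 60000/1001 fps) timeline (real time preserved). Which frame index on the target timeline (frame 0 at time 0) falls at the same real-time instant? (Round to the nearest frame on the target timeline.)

Source frame index: (0×3600 + 52×60 + 49) × 25 + 10 = 79235.
Real time: 79235 / (25) = 15847/5 s.
Target frame: (15847/5) × (60000/1001) = 14628000/77 ≈ 189974.026 → 189974.

frame 189974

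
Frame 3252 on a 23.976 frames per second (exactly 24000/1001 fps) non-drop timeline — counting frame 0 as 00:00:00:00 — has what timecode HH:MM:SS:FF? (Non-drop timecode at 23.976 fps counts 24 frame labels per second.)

00:02:15:12

3252 ÷ 24 = 135 full seconds, remainder 12 frames.
135 s = 0 h 2 min 15 s.
Timecode: 00:02:15:12.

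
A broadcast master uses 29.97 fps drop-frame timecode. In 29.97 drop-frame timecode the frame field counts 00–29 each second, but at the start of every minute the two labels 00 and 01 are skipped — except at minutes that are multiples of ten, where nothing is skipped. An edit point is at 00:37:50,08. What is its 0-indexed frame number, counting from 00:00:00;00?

68040

Complete 10-minute blocks: 3, each 17982 frames → 53946.
Remaining 7 whole minutes in the current block: 1800 + 6 × 1798 = 12588 frames.
Within the current minute: 50 × 30 + 8 − 2 = 1506 (labels ;00/;01 skipped at this minute). Total = 53946 + 12588 + 1506 = 68040.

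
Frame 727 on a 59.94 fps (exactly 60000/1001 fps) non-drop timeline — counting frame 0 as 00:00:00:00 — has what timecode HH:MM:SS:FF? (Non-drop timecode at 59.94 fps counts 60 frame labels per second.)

727 ÷ 60 = 12 full seconds, remainder 7 frames.
12 s = 0 h 0 min 12 s.
Timecode: 00:00:12:07.

00:00:12:07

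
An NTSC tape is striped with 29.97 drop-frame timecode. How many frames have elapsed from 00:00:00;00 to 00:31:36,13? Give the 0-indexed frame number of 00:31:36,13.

Complete 10-minute blocks: 3, each 17982 frames → 53946.
Remaining 1 whole minute in the current block: 1800 + 0 × 1798 = 1800 frames.
Within the current minute: 36 × 30 + 13 − 2 = 1091 (labels ;00/;01 skipped at this minute). Total = 53946 + 1800 + 1091 = 56837.

56837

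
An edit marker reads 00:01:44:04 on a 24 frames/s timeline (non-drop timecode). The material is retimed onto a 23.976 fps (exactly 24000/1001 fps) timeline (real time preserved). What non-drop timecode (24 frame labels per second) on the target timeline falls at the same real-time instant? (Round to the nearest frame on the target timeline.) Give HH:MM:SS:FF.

Source frame index: (0×3600 + 1×60 + 44) × 24 + 4 = 2500.
Real time: 2500 / (24) = 625/6 s.
Target frame: (625/6) × (24000/1001) = 2500000/1001 ≈ 2497.502 → 2498.
At 24 labels/s: frame 2498 → 00:01:44:02.

00:01:44:02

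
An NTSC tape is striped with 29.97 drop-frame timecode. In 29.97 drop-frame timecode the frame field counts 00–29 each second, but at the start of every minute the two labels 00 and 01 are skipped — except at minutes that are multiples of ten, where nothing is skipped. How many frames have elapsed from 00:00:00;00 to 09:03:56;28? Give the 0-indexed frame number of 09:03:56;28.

978130

Complete 10-minute blocks: 54, each 17982 frames → 971028.
Remaining 3 whole minutes in the current block: 1800 + 2 × 1798 = 5396 frames.
Within the current minute: 56 × 30 + 28 − 2 = 1706 (labels ;00/;01 skipped at this minute). Total = 971028 + 5396 + 1706 = 978130.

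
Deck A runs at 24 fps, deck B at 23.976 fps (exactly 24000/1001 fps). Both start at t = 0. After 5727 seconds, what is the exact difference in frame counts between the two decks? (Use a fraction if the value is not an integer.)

A emits 24 × 5727 = 137448 frames; B emits 24000/1001 × 5727 = 137448000/1001.
Difference = 137448/1001 frames (≈ 137.3107); B is behind A.

137448/1001 frames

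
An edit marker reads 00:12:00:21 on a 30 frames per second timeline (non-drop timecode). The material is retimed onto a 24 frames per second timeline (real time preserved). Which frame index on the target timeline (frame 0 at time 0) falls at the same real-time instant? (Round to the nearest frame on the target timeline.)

frame 17297

Source frame index: (0×3600 + 12×60 + 0) × 30 + 21 = 21621.
Real time: 21621 / (30) = 7207/10 s.
Target frame: (7207/10) × (24) = 86484/5 ≈ 17296.800 → 17297.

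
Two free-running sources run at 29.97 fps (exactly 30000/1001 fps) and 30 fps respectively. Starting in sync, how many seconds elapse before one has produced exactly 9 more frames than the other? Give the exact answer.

The gap grows by |30 − 30000/1001| = 30/1001 frames per second.
Time for a 9-frame gap: 9 ÷ (30/1001) = 300.3 s.

300.3 seconds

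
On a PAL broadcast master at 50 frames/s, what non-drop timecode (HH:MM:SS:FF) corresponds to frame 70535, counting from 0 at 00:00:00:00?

00:23:30:35

70535 ÷ 50 = 1410 full seconds, remainder 35 frames.
1410 s = 0 h 23 min 30 s.
Timecode: 00:23:30:35.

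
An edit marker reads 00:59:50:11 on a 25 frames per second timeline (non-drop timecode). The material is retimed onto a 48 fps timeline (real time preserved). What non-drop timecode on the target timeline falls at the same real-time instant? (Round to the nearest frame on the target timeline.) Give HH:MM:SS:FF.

00:59:50:21

Source frame index: (0×3600 + 59×60 + 50) × 25 + 11 = 89761.
Real time: 89761 / (25) = 89761/25 s.
Target frame: (89761/25) × (48) = 4308528/25 ≈ 172341.120 → 172341.
At 48 labels/s: frame 172341 → 00:59:50:21.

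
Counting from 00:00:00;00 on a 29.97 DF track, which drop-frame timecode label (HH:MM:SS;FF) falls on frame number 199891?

01:51:09;21

Each 10-minute DF block holds 10 × 60 × 30 − 9 × 2 = 17982 frames. 199891 ÷ 17982 → 11 full blocks, remainder 2089.
Within the partial block the first minute is 1800 frames and each further minute 1798, so 1 further minute boundary passed. Total skipped labels = 18 × 11 + 2 × 1 = 200.
Non-drop label index = 199891 + 200 = 200091; at 30 labels/s that is 01:51:09:21, i.e. DF 01:51:09;21.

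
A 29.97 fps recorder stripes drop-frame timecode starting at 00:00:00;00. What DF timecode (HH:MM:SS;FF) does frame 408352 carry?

Ten DF minutes hold 17982 frames, so frame 408352 lies in block 22 (frames 395604–413585) with 12748 frames into that block.
The block's first minute is 1800 frames and the rest 1798 each; 12748 frames reaches minute 7, so 22 × 18 + 7 × 2 = 410 labels have been skipped so far.
Adding those back, label number 408352 + 410 = 408762 at 30 labels/s is 13625 s + 12 f = 3 h 47 min 5 s frame 12, i.e. 03:47:05;12.

03:47:05;12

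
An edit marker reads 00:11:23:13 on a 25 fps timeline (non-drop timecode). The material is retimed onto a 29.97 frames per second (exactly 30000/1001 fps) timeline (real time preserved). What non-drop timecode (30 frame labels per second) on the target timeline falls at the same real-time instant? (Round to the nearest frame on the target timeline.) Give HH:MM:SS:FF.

Source frame index: (0×3600 + 11×60 + 23) × 25 + 13 = 17088.
Real time: 17088 / (25) = 17088/25 s.
Target frame: (17088/25) × (30000/1001) = 20505600/1001 ≈ 20485.115 → 20485.
At 30 labels/s: frame 20485 → 00:11:22:25.

00:11:22:25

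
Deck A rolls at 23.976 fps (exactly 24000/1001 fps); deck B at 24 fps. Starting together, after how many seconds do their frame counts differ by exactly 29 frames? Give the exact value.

The gap grows by |24 − 24000/1001| = 24/1001 frames per second.
Time for a 29-frame gap: 29 ÷ (24/1001) = 29029/24 s.

29029/24 seconds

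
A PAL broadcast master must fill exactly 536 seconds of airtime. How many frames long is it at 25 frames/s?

Frames = 536 × 25 = 13400.

13400 frames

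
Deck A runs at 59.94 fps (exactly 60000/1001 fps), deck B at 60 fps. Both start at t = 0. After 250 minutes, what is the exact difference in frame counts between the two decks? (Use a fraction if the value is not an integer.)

250 min = 15000 s.
A emits 60000/1001 × 15000 = 900000000/1001 frames; B emits 60 × 15000 = 900000.
Difference = 900000/1001 frames (≈ 899.1009); B is ahead of A.

900000/1001 frames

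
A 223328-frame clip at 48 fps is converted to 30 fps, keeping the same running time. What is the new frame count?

139580 frames

Target frames = source frames × (target rate / source rate) = 223328 × (30)/(48) = 223328 × 5/8 = 139580.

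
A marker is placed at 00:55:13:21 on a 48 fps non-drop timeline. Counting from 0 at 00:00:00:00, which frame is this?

frame 159045

Total seconds to the label: (0 × 3600 + 55 × 60 + 13) = 3313.
Frame index = 3313 × 48 + 21 = 159045.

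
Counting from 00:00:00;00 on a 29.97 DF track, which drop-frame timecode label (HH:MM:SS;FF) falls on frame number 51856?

00:28:50;08

Each 10-minute DF block holds 10 × 60 × 30 − 9 × 2 = 17982 frames. 51856 ÷ 17982 → 2 full blocks, remainder 15892.
Within the partial block the first minute is 1800 frames and each further minute 1798, so 8 further minute boundaries passed. Total skipped labels = 18 × 2 + 2 × 8 = 52.
Non-drop label index = 51856 + 52 = 51908; at 30 labels/s that is 00:28:50:08, i.e. DF 00:28:50;08.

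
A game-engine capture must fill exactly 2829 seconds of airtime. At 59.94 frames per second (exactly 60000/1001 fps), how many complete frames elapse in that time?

169570 frames

Frames = 2829 × 60000/1001 = 169740000/1001 ≈ 169570.4296.
Complete frames: 169570.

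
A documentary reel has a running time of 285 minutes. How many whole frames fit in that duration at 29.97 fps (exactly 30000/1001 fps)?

512487 frames

285 min = 17100 s.
Frames = 17100 × 30000/1001 = 513000000/1001 ≈ 512487.5125.
Complete frames: 512487.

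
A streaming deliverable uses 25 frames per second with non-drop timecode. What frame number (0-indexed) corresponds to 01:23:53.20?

Total seconds to the label: (1 × 3600 + 23 × 60 + 53) = 5033.
Frame index = 5033 × 25 + 20 = 125845.

125845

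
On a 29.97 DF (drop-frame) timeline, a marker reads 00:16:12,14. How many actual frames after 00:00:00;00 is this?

29144

Complete 10-minute blocks: 1, each 17982 frames → 17982.
Remaining 6 whole minutes in the current block: 1800 + 5 × 1798 = 10790 frames.
Within the current minute: 12 × 30 + 14 − 2 = 372 (labels ;00/;01 skipped at this minute). Total = 17982 + 10790 + 372 = 29144.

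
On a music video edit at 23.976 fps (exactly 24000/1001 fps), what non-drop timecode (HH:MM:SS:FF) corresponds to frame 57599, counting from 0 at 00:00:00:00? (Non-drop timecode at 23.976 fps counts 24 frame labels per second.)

00:39:59:23

57599 ÷ 24 = 2399 full seconds, remainder 23 frames.
2399 s = 0 h 39 min 59 s.
Timecode: 00:39:59:23.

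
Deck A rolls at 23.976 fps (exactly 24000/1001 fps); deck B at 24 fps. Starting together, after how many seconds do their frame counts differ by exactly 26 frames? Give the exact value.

13013/12 seconds

The gap grows by |24 − 24000/1001| = 24/1001 frames per second.
Time for a 26-frame gap: 26 ÷ (24/1001) = 13013/12 s.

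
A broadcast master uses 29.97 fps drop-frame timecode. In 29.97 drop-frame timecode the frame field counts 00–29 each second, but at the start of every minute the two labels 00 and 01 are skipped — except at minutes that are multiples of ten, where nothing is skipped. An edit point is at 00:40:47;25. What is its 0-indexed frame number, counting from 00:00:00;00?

73363

Complete 10-minute blocks: 4, each 17982 frames → 71928.
Remaining 0 whole minutes in the current block: 0 frames.
Within the current minute: 47 × 30 + 25 = 1435. Total = 71928 + 0 + 1435 = 73363.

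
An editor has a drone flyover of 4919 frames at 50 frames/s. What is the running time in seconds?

98.38 seconds

Running time = 4919 / (50) = 98.38 s.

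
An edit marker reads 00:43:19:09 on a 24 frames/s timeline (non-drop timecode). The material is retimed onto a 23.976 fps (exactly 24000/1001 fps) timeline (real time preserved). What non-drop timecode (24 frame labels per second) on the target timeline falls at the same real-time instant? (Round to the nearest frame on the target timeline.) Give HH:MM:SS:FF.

00:43:16:19

Source frame index: (0×3600 + 43×60 + 19) × 24 + 9 = 62385.
Real time: 62385 / (24) = 20795/8 s.
Target frame: (20795/8) × (24000/1001) = 62385000/1001 ≈ 62322.677 → 62323.
At 24 labels/s: frame 62323 → 00:43:16:19.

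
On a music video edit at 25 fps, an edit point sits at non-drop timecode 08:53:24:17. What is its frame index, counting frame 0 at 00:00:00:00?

800117

Total seconds to the label: (8 × 3600 + 53 × 60 + 24) = 32004.
Frame index = 32004 × 25 + 17 = 800117.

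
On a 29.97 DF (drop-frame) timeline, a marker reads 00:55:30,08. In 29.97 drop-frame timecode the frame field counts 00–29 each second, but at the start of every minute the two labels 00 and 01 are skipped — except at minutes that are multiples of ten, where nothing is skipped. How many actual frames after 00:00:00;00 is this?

Complete 10-minute blocks: 5, each 17982 frames → 89910.
Remaining 5 whole minutes in the current block: 1800 + 4 × 1798 = 8992 frames.
Within the current minute: 30 × 30 + 8 − 2 = 906 (labels ;00/;01 skipped at this minute). Total = 89910 + 8992 + 906 = 99808.

99808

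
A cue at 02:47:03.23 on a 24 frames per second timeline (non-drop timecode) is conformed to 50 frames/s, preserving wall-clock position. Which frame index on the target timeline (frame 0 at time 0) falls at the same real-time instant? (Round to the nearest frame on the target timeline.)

Source frame index: (2×3600 + 47×60 + 3) × 24 + 23 = 240575.
Real time: 240575 / (24) = 240575/24 s.
Target frame: (240575/24) × (50) = 6014375/12 ≈ 501197.917 → 501198.

frame 501198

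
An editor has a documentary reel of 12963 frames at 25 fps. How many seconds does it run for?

Running time = 12963 / (25) = 518.52 s.

518.52 seconds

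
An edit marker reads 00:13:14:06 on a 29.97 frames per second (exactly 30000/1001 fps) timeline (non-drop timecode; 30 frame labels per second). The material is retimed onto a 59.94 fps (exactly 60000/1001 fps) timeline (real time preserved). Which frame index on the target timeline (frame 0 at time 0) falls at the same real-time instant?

Source frame index: (0×3600 + 13×60 + 14) × 30 + 6 = 23826.
Real time: 23826 / (30000/1001) = 3974971/5000 s.
Target frame: (3974971/5000) × (60000/1001) = 47652.

frame 47652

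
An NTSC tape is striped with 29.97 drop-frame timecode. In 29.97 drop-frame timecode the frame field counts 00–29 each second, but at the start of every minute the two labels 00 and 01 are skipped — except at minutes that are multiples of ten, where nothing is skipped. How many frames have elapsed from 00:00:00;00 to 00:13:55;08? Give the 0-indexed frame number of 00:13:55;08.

As if non-drop at 30 labels/s: (0 × 3600 + 13 × 60 + 55) × 30 + 8 = 25058.
Minute boundaries passed: 13; those not divisible by 10: 13 − 1 = 12; dropped labels = 2 × 12 = 24.
Actual frame index = 25058 − 24 = 25034.

25034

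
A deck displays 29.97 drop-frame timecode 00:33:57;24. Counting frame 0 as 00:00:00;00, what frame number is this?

61074

As if non-drop at 30 labels/s: (0 × 3600 + 33 × 60 + 57) × 30 + 24 = 61134.
Minute boundaries passed: 33; those not divisible by 10: 33 − 3 = 30; dropped labels = 2 × 30 = 60.
Actual frame index = 61134 − 60 = 61074.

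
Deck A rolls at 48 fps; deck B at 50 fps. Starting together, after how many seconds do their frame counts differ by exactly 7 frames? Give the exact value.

3.5 seconds

The gap grows by |50 − 48| = 2 frames per second.
Time for a 7-frame gap: 7 ÷ (2) = 3.5 s.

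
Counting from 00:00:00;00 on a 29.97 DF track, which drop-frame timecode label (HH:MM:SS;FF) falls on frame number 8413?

Ten DF minutes hold 17982 frames, so frame 8413 lies in block 0 (frames 0–17981) with 8413 frames into that block.
The block's first minute is 1800 frames and the rest 1798 each; 8413 frames reaches minute 4, so 0 × 18 + 4 × 2 = 8 labels have been skipped so far.
Adding those back, label number 8413 + 8 = 8421 at 30 labels/s is 280 s + 21 f = 0 h 4 min 40 s frame 21, i.e. 00:04:40;21.

00:04:40;21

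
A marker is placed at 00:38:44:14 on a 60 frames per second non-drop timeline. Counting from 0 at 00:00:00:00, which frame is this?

Total seconds to the label: (0 × 3600 + 38 × 60 + 44) = 2324.
Frame index = 2324 × 60 + 14 = 139454.

139454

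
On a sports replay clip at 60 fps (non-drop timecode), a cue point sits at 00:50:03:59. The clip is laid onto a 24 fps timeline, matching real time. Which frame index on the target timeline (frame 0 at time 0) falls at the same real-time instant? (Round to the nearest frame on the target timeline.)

frame 72096

Source frame index: (0×3600 + 50×60 + 3) × 60 + 59 = 180239.
Real time: 180239 / (60) = 180239/60 s.
Target frame: (180239/60) × (24) = 360478/5 ≈ 72095.600 → 72096.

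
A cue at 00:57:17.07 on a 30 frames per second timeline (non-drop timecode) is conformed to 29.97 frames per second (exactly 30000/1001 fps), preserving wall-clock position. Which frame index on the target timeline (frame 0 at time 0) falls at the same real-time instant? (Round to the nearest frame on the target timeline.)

frame 103014

Source frame index: (0×3600 + 57×60 + 17) × 30 + 7 = 103117.
Real time: 103117 / (30) = 103117/30 s.
Target frame: (103117/30) × (30000/1001) = 14731000/143 ≈ 103013.986 → 103014.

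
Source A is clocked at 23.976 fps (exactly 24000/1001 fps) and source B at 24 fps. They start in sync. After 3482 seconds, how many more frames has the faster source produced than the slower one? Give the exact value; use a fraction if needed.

83568/1001 frames

A emits 24000/1001 × 3482 = 83568000/1001 frames; B emits 24 × 3482 = 83568.
Difference = 83568/1001 frames (≈ 83.4845); B is ahead of A.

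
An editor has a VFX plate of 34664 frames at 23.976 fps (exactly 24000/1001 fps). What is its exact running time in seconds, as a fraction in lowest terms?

Running time = 34664 ÷ (24000/1001) = 34664 × 1001/24000 = 4337333/3000 s.

4337333/3000 seconds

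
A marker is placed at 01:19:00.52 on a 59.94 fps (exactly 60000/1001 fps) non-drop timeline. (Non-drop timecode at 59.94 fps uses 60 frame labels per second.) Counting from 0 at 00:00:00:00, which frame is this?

Total seconds to the label: (1 × 3600 + 19 × 60 + 0) = 4740.
Frame index = 4740 × 60 + 52 = 284452.

frame 284452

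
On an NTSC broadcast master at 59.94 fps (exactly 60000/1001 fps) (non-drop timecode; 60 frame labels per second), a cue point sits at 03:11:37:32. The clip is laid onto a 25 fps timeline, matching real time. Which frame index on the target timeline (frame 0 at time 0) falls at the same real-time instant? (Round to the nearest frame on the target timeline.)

frame 287726

Source frame index: (3×3600 + 11×60 + 37) × 60 + 32 = 689852.
Real time: 689852 / (60000/1001) = 172635463/15000 s.
Target frame: (172635463/15000) × (25) = 172635463/600 ≈ 287725.772 → 287726.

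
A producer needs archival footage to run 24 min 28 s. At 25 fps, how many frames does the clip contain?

24 min 28 s = 1468 s.
Frames = 1468 × 25 = 36700.

36700 frames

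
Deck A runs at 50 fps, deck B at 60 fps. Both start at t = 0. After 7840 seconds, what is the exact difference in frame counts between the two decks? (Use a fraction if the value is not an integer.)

A emits 50 × 7840 = 392000 frames; B emits 60 × 7840 = 470400.
Difference = 78400 frames; B is ahead of A.

78400 frames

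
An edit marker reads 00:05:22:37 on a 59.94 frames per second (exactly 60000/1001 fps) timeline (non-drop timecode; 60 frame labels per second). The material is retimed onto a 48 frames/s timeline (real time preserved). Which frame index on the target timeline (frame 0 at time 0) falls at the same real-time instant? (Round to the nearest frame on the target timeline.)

Source frame index: (0×3600 + 5×60 + 22) × 60 + 37 = 19357.
Real time: 19357 / (60000/1001) = 19376357/60000 s.
Target frame: (19376357/60000) × (48) = 19376357/1250 ≈ 15501.086 → 15501.

frame 15501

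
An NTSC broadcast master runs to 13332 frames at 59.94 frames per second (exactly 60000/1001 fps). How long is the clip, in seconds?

222.4222 seconds

Running time = 13332 / (60000/1001) = 222.4222 s.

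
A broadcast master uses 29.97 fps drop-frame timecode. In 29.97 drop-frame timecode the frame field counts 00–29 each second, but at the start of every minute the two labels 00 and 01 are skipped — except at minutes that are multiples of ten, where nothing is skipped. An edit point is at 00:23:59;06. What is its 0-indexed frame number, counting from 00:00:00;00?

43134

Complete 10-minute blocks: 2, each 17982 frames → 35964.
Remaining 3 whole minutes in the current block: 1800 + 2 × 1798 = 5396 frames.
Within the current minute: 59 × 30 + 6 − 2 = 1774 (labels ;00/;01 skipped at this minute). Total = 35964 + 5396 + 1774 = 43134.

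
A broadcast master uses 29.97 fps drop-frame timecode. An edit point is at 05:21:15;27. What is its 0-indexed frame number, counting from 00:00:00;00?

As if non-drop at 30 labels/s: (5 × 3600 + 21 × 60 + 15) × 30 + 27 = 578277.
Minute boundaries passed: 321; those not divisible by 10: 321 − 32 = 289; dropped labels = 2 × 289 = 578.
Actual frame index = 578277 − 578 = 577699.

577699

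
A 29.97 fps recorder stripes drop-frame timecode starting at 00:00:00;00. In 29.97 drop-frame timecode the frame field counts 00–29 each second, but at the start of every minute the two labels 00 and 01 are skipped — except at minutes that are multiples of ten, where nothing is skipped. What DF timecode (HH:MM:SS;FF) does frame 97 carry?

00:00:03;07

Ten DF minutes hold 17982 frames, so frame 97 lies in block 0 (frames 0–17981) with 97 frames into that block.
The block's first minute is 1800 frames and the rest 1798 each; 97 frames reaches minute 0, so 0 × 18 + 0 × 2 = 0 labels have been skipped so far.
Adding those back, label number 97 + 0 = 97 at 30 labels/s is 3 s + 7 f = 0 h 0 min 3 s frame 7, i.e. 00:00:03;07.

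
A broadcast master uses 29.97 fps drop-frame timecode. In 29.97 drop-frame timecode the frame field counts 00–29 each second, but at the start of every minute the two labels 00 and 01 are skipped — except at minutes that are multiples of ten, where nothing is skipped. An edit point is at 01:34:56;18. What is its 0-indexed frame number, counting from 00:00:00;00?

170728

As if non-drop at 30 labels/s: (1 × 3600 + 34 × 60 + 56) × 30 + 18 = 170898.
Minute boundaries passed: 94; those not divisible by 10: 94 − 9 = 85; dropped labels = 2 × 85 = 170.
Actual frame index = 170898 − 170 = 170728.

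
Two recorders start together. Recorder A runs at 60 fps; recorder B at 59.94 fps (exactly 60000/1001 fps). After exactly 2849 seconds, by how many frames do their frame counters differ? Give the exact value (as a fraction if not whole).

2220/13 frames

A emits 60 × 2849 = 170940 frames; B emits 60000/1001 × 2849 = 2220000/13.
Difference = 2220/13 frames (≈ 170.7692); B is behind A.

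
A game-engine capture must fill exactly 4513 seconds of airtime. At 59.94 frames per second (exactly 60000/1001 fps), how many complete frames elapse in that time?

Frames = 4513 × 60000/1001 = 270780000/1001 ≈ 270509.4905.
Complete frames: 270509.

270509 frames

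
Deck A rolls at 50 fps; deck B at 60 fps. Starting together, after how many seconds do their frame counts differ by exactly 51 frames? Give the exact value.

The gap grows by |60 − 50| = 10 frames per second.
Time for a 51-frame gap: 51 ÷ (10) = 5.1 s.

5.1 seconds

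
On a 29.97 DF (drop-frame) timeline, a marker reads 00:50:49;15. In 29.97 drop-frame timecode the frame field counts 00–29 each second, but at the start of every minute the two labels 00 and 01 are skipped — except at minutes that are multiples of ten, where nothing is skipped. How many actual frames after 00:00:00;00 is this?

91395

As if non-drop at 30 labels/s: (0 × 3600 + 50 × 60 + 49) × 30 + 15 = 91485.
Minute boundaries passed: 50; those not divisible by 10: 50 − 5 = 45; dropped labels = 2 × 45 = 90.
Actual frame index = 91485 − 90 = 91395.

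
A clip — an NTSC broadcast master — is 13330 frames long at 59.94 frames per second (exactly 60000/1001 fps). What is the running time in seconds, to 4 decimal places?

222.3888 seconds

Running time = 13330 × 1001/60000 = 1334333/6000 s ≈ 222.3888 s.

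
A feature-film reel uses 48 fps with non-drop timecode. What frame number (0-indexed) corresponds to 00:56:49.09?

Total seconds to the label: (0 × 3600 + 56 × 60 + 49) = 3409.
Frame index = 3409 × 48 + 9 = 163641.

frame 163641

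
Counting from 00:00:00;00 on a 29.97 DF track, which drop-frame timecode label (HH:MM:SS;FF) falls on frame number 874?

Each 10-minute DF block holds 10 × 60 × 30 − 9 × 2 = 17982 frames. 874 ÷ 17982 → 0 full blocks, remainder 874.
Within the partial block the first minute is 1800 frames and each further minute 1798, so 0 further minute boundaries passed. Total skipped labels = 18 × 0 + 2 × 0 = 0.
Non-drop label index = 874 + 0 = 874; at 30 labels/s that is 00:00:29:04, i.e. DF 00:00:29;04.

00:00:29;04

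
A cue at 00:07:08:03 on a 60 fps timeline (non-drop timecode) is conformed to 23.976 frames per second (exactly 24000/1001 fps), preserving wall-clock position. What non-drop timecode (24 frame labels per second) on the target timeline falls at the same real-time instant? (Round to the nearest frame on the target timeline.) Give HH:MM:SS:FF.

00:07:07:15

Source frame index: (0×3600 + 7×60 + 8) × 60 + 3 = 25683.
Real time: 25683 / (60) = 8561/20 s.
Target frame: (8561/20) × (24000/1001) = 1467600/143 ≈ 10262.937 → 10263.
At 24 labels/s: frame 10263 → 00:07:07:15.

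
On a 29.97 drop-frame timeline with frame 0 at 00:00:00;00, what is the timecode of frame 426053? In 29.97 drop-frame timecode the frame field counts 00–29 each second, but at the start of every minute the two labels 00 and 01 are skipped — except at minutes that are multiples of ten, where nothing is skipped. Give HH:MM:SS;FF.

Ten DF minutes hold 17982 frames, so frame 426053 lies in block 23 (frames 413586–431567) with 12467 frames into that block.
The block's first minute is 1800 frames and the rest 1798 each; 12467 frames reaches minute 6, so 23 × 18 + 6 × 2 = 426 labels have been skipped so far.
Adding those back, label number 426053 + 426 = 426479 at 30 labels/s is 14215 s + 29 f = 3 h 56 min 55 s frame 29, i.e. 03:56:55;29.

03:56:55;29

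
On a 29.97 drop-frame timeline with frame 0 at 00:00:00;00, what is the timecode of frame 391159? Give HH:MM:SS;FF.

Each 10-minute DF block holds 10 × 60 × 30 − 9 × 2 = 17982 frames. 391159 ÷ 17982 → 21 full blocks, remainder 13537.
Within the partial block the first minute is 1800 frames and each further minute 1798, so 7 further minute boundaries passed. Total skipped labels = 18 × 21 + 2 × 7 = 392.
Non-drop label index = 391159 + 392 = 391551; at 30 labels/s that is 03:37:31:21, i.e. DF 03:37:31;21.

03:37:31;21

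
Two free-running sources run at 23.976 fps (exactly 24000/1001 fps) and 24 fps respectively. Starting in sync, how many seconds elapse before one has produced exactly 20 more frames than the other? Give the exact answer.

5005/6 seconds

The gap grows by |24 − 24000/1001| = 24/1001 frames per second.
Time for a 20-frame gap: 20 ÷ (24/1001) = 5005/6 s.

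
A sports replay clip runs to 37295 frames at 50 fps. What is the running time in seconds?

745.9 seconds

Running time = 37295 / (50) = 745.9 s.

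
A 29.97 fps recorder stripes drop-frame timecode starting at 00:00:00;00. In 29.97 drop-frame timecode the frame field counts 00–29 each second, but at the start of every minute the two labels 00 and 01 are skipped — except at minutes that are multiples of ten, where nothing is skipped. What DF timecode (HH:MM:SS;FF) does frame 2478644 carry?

Each 10-minute DF block holds 10 × 60 × 30 − 9 × 2 = 17982 frames. 2478644 ÷ 17982 → 137 full blocks, remainder 15110.
Within the partial block the first minute is 1800 frames and each further minute 1798, so 8 further minute boundaries passed. Total skipped labels = 18 × 137 + 2 × 8 = 2482.
Non-drop label index = 2478644 + 2482 = 2481126; at 30 labels/s that is 22:58:24:06, i.e. DF 22:58:24;06.

22:58:24;06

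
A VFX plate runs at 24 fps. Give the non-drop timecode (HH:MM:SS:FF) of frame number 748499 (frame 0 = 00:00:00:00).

748499 ÷ 24 = 31187 full seconds, remainder 11 frames.
31187 s = 8 h 39 min 47 s.
Timecode: 08:39:47:11.

08:39:47:11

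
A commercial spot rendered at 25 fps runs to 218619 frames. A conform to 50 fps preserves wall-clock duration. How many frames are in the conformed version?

Target frames = source frames × (target rate / source rate) = 218619 × (50)/(25) = 218619 × 2 = 437238.

437238 frames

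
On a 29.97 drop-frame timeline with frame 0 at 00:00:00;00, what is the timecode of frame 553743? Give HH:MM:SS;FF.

05:07:56;17

Each 10-minute DF block holds 10 × 60 × 30 − 9 × 2 = 17982 frames. 553743 ÷ 17982 → 30 full blocks, remainder 14283.
Within the partial block the first minute is 1800 frames and each further minute 1798, so 7 further minute boundaries passed. Total skipped labels = 18 × 30 + 2 × 7 = 554.
Non-drop label index = 553743 + 554 = 554297; at 30 labels/s that is 05:07:56:17, i.e. DF 05:07:56;17.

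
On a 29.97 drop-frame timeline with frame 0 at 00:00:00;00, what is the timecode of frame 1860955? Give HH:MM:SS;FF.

Each 10-minute DF block holds 10 × 60 × 30 − 9 × 2 = 17982 frames. 1860955 ÷ 17982 → 103 full blocks, remainder 8809.
Within the partial block the first minute is 1800 frames and each further minute 1798, so 4 further minute boundaries passed. Total skipped labels = 18 × 103 + 2 × 4 = 1862.
Non-drop label index = 1860955 + 1862 = 1862817; at 30 labels/s that is 17:14:53:27, i.e. DF 17:14:53;27.

17:14:53;27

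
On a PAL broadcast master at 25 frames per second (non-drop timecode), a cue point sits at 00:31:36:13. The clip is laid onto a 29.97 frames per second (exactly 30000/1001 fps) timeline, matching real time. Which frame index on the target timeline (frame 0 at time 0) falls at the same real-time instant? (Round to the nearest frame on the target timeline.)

Source frame index: (0×3600 + 31×60 + 36) × 25 + 13 = 47413.
Real time: 47413 / (25) = 47413/25 s.
Target frame: (47413/25) × (30000/1001) = 56895600/1001 ≈ 56838.761 → 56839.

frame 56839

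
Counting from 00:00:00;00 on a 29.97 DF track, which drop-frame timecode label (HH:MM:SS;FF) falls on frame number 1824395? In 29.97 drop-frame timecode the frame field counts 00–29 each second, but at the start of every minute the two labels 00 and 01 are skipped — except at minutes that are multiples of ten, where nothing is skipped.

16:54:34;01

Each 10-minute DF block holds 10 × 60 × 30 − 9 × 2 = 17982 frames. 1824395 ÷ 17982 → 101 full blocks, remainder 8213.
Within the partial block the first minute is 1800 frames and each further minute 1798, so 4 further minute boundaries passed. Total skipped labels = 18 × 101 + 2 × 4 = 1826.
Non-drop label index = 1824395 + 1826 = 1826221; at 30 labels/s that is 16:54:34:01, i.e. DF 16:54:34;01.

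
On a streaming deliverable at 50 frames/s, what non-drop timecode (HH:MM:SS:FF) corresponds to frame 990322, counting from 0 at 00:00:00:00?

990322 ÷ 50 = 19806 full seconds, remainder 22 frames.
19806 s = 5 h 30 min 6 s.
Timecode: 05:30:06:22.

05:30:06:22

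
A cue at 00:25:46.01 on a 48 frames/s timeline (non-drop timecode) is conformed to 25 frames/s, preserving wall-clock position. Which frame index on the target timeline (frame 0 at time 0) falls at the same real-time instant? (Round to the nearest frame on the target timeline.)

Source frame index: (0×3600 + 25×60 + 46) × 48 + 1 = 74209.
Real time: 74209 / (48) = 74209/48 s.
Target frame: (74209/48) × (25) = 1855225/48 ≈ 38650.521 → 38651.

frame 38651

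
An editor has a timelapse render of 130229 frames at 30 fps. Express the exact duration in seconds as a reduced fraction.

130229/30 seconds

Running time = 130229 ÷ (30) = 130229 × 1/30 = 130229/30 s.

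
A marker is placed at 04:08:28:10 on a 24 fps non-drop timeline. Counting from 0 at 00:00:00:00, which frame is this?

Total seconds to the label: (4 × 3600 + 8 × 60 + 28) = 14908.
Frame index = 14908 × 24 + 10 = 357802.

frame 357802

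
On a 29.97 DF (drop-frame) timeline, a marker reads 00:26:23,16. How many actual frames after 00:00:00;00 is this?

Complete 10-minute blocks: 2, each 17982 frames → 35964.
Remaining 6 whole minutes in the current block: 1800 + 5 × 1798 = 10790 frames.
Within the current minute: 23 × 30 + 16 − 2 = 704 (labels ;00/;01 skipped at this minute). Total = 35964 + 10790 + 704 = 47458.

47458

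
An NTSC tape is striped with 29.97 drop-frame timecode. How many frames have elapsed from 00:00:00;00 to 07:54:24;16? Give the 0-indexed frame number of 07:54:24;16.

As if non-drop at 30 labels/s: (7 × 3600 + 54 × 60 + 24) × 30 + 16 = 853936.
Minute boundaries passed: 474; those not divisible by 10: 474 − 47 = 427; dropped labels = 2 × 427 = 854.
Actual frame index = 853936 − 854 = 853082.

853082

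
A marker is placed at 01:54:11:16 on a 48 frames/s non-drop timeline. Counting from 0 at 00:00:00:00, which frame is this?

Total seconds to the label: (1 × 3600 + 54 × 60 + 11) = 6851.
Frame index = 6851 × 48 + 16 = 328864.

328864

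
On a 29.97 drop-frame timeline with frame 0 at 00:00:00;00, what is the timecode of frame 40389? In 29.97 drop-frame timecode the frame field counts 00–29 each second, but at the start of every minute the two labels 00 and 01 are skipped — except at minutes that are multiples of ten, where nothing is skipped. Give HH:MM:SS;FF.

00:22:27;19

Each 10-minute DF block holds 10 × 60 × 30 − 9 × 2 = 17982 frames. 40389 ÷ 17982 → 2 full blocks, remainder 4425.
Within the partial block the first minute is 1800 frames and each further minute 1798, so 2 further minute boundaries passed. Total skipped labels = 18 × 2 + 2 × 2 = 40.
Non-drop label index = 40389 + 40 = 40429; at 30 labels/s that is 00:22:27:19, i.e. DF 00:22:27;19.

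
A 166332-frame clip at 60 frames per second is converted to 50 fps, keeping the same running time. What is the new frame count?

Target frames = source frames × (target rate / source rate) = 166332 × (50)/(60) = 166332 × 5/6 = 138610.

138610 frames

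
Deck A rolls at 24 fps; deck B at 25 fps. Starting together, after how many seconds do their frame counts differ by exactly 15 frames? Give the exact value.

The gap grows by |25 − 24| = 1 frame per second.
Time for a 15-frame gap: 15 ÷ (1) = 15 s.

15 seconds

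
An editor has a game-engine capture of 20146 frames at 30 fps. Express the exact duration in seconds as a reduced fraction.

Running time = 20146 ÷ (30) = 20146 × 1/30 = 10073/15 s.

10073/15 seconds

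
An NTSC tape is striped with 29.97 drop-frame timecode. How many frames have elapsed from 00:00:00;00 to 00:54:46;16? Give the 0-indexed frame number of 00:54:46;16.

98498

As if non-drop at 30 labels/s: (0 × 3600 + 54 × 60 + 46) × 30 + 16 = 98596.
Minute boundaries passed: 54; those not divisible by 10: 54 − 5 = 49; dropped labels = 2 × 49 = 98.
Actual frame index = 98596 − 98 = 98498.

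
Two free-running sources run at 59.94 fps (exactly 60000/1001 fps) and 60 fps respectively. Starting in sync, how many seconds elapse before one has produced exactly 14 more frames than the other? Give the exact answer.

7007/30 seconds

The gap grows by |60 − 60000/1001| = 60/1001 frames per second.
Time for a 14-frame gap: 14 ÷ (60/1001) = 7007/30 s.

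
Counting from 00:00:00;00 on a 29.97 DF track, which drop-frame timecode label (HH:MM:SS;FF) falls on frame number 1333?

00:00:44;13

Each 10-minute DF block holds 10 × 60 × 30 − 9 × 2 = 17982 frames. 1333 ÷ 17982 → 0 full blocks, remainder 1333.
Within the partial block the first minute is 1800 frames and each further minute 1798, so 0 further minute boundaries passed. Total skipped labels = 18 × 0 + 2 × 0 = 0.
Non-drop label index = 1333 + 0 = 1333; at 30 labels/s that is 00:00:44:13, i.e. DF 00:00:44;13.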